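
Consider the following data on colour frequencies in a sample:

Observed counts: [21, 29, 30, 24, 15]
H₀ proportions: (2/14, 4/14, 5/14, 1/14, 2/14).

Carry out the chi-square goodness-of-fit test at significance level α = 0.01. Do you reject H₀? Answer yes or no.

n = 119; E_i = n·p_i = [17.00, 34.00, 42.50, 8.50, 17.00]
χ² = (21−17.00)²/17.00 + (29−34.00)²/34.00 + (30−42.50)²/42.50 + (24−8.50)²/8.50 + (15−17.00)²/17.00 = 33.8529
df = 4
p-value (upper-tail) = 0.00000
At α=0.01: p < α → reject H₀

reject H₀: yes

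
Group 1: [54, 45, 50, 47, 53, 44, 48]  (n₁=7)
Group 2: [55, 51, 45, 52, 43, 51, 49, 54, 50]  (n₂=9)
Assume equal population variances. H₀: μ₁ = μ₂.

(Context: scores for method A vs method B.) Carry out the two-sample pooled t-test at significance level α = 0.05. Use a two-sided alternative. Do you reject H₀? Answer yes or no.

x̄₁=48.714, s₁=3.817, n₁=7
x̄₂=50.000, s₂=3.905, n₂=9
s_p² = [6·3.817² + 8·3.905²]/14 = 14.9592
SE = √(s_p²·(1/7+1/9)) = 1.9491
t = (48.714−50.000)/1.9491 = -0.6596
df = 14
p-value (two-sided) = 0.52020
At α=0.05: p ≥ α → fail to reject H₀

reject H₀: no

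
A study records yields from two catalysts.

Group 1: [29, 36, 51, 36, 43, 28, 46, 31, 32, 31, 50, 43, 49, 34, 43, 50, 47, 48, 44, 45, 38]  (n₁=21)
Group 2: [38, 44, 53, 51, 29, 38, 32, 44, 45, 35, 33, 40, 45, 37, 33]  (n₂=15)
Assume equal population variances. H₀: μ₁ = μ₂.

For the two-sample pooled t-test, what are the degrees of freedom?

df = n₁ + n₂ − 2 = 21 + 15 − 2 = 34

degrees of freedom = 34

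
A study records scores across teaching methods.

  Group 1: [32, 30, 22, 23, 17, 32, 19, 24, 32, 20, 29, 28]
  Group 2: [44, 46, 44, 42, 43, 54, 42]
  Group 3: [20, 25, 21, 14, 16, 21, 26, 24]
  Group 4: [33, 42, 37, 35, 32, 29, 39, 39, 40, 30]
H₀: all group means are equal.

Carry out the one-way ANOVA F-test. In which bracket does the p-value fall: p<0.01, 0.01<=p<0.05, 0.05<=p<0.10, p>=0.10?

Group means [25.67, 45.00, 20.88, 35.60], grand mean 30.973
SSB = Σnᵢ(x̄ᵢ−x̄)² = 2745.031; SSW = ΣΣ(x−x̄ᵢ)² = 741.942
MSB = 2745.031/3 = 915.0104; MSW = 741.942/33 = 22.4831
F = MSB/MSW = 40.6977
df = (3, 33)
p-value (upper-tail) = 0.00000
→ bracket: p<0.01

p-value bracket: p<0.01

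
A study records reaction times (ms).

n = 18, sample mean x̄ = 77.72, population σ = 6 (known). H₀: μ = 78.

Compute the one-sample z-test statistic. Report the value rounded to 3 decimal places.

test statistic = -0.198

SE = σ/√n = 6/√18 = 1.4142
z = (x̄−μ₀)/SE = (77.72−78)/1.4142 = -0.1980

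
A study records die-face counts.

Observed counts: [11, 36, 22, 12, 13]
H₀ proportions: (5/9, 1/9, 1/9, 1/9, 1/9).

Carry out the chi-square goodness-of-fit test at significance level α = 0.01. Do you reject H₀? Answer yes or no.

reject H₀: yes

n = 94; E_i = n·p_i = [52.22, 10.44, 10.44, 10.44, 10.44]
χ² = (11−52.22)²/52.22 + (36−10.44)²/10.44 + (22−10.44)²/10.44 + (12−10.44)²/10.44 + (13−10.44)²/10.44 = 108.7106
df = 4
p-value (upper-tail) = 0.00000
At α=0.01: p < α → reject H₀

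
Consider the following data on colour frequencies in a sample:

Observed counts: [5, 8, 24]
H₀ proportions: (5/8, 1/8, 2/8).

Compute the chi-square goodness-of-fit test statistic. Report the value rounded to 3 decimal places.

n = 37; E_i = n·p_i = [23.12, 4.62, 9.25]
χ² = (5−23.12)²/23.12 + (8−4.62)²/4.62 + (24−9.25)²/9.25 = 40.1892
df = 2

test statistic = 40.189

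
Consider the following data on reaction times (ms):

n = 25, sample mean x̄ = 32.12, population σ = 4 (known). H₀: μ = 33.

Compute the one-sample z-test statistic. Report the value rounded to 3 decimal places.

SE = σ/√n = 4/√25 = 0.8000
z = (x̄−μ₀)/SE = (32.12−33)/0.8000 = -1.1000

test statistic = -1.100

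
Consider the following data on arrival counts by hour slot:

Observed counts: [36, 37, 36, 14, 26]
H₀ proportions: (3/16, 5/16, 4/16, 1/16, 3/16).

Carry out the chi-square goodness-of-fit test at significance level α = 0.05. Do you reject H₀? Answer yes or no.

reject H₀: no

n = 149; E_i = n·p_i = [27.94, 46.56, 37.25, 9.31, 27.94]
χ² = (36−27.94)²/27.94 + (37−46.56)²/46.56 + (36−37.25)²/37.25 + (14−9.31)²/9.31 + (26−27.94)²/27.94 = 6.8264
df = 4
p-value (upper-tail) = 0.14535
At α=0.05: p ≥ α → fail to reject H₀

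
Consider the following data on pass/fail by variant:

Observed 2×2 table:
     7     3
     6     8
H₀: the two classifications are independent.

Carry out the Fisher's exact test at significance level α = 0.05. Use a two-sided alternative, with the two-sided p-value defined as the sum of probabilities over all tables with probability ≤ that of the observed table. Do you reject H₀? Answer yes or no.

reject H₀: no

Margins: r₁=10, r₂=14, c₁=13, c₂=11, n=24
p_obs = C(10,7)·C(14,6)/C(24,13); sum pmf over tables with pmf ≤ p_obs
p-value (two-sided) = 0.23967
At α=0.05: p ≥ α → fail to reject H₀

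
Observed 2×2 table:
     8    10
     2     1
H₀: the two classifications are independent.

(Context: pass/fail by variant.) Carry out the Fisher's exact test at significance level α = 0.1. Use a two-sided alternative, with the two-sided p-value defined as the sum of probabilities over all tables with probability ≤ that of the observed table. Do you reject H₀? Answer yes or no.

reject H₀: no

Margins: r₁=18, r₂=3, c₁=10, c₂=11, n=21
p_obs = C(18,8)·C(3,2)/C(21,10); sum pmf over tables with pmf ≤ p_obs
p-value (two-sided) = 0.58647
At α=0.1: p ≥ α → fail to reject H₀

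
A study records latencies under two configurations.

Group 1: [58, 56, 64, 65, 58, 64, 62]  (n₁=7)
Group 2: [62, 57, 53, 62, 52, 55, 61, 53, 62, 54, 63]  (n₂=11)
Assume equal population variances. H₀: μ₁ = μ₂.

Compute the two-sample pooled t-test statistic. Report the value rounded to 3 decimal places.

test statistic = 1.692

x̄₁=61.000, s₁=3.606, n₁=7
x̄₂=57.636, s₂=4.388, n₂=11
s_p² = [6·3.606² + 10·4.388²]/16 = 16.9091
SE = √(s_p²·(1/7+1/11)) = 1.9882
t = (61.000−57.636)/1.9882 = 1.6918
df = 16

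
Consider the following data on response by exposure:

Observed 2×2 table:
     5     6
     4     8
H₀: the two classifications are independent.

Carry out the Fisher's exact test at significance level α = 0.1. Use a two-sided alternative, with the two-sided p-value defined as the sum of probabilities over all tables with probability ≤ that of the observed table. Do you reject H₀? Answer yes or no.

reject H₀: no

Margins: r₁=11, r₂=12, c₁=9, c₂=14, n=23
p_obs = C(11,5)·C(12,4)/C(23,9); sum pmf over tables with pmf ≤ p_obs
p-value (two-sided) = 0.68017
At α=0.1: p ≥ α → fail to reject H₀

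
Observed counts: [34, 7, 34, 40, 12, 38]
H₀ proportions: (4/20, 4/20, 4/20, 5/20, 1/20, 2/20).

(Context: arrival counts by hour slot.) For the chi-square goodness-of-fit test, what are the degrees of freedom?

df = k − 1 = 6 − 1 = 5

degrees of freedom = 5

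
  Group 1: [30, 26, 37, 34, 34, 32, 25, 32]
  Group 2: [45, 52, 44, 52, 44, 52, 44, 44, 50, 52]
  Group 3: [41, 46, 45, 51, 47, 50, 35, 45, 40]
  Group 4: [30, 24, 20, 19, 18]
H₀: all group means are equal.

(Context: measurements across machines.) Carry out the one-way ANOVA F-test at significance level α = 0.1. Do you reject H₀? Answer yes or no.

reject H₀: yes

Group means [31.25, 47.90, 44.44, 22.20], grand mean 38.750
SSB = Σnᵢ(x̄ᵢ−x̄)² = 2948.578; SSW = ΣΣ(x−x̄ᵢ)² = 559.422
MSB = 2948.578/3 = 982.8593; MSW = 559.422/28 = 19.9794
F = MSB/MSW = 49.1937
df = (3, 28)
p-value (upper-tail) = 0.00000
At α=0.1: p < α → reject H₀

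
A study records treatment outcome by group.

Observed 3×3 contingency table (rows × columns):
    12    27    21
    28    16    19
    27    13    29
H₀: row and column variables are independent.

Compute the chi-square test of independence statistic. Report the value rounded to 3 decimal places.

Row totals [60, 63, 69], col totals [67, 56, 69], n=192
χ² = (12−20.94)²/20.94 + (27−17.50)²/17.50 + (21−21.56)²/21.56 + (28−21.98)²/21.98 + (16−18.38)²/18.38 + (19−22.64)²/22.64 + (27−24.08)²/24.08 + (13−20.12)²/20.12 + (29−24.80)²/24.80 = 15.1149
df = 4

test statistic = 15.115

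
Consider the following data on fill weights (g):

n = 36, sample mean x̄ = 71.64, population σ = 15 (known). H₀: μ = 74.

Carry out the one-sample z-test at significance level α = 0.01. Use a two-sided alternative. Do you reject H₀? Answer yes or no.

SE = σ/√n = 15/√36 = 2.5000
z = (x̄−μ₀)/SE = (71.64−74)/2.5000 = -0.9440
p-value (two-sided) = 0.34517
At α=0.01: p ≥ α → fail to reject H₀

reject H₀: no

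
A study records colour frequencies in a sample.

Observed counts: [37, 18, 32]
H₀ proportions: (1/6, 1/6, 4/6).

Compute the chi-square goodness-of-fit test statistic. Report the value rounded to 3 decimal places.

test statistic = 47.414

n = 87; E_i = n·p_i = [14.50, 14.50, 58.00]
χ² = (37−14.50)²/14.50 + (18−14.50)²/14.50 + (32−58.00)²/58.00 = 47.4138
df = 2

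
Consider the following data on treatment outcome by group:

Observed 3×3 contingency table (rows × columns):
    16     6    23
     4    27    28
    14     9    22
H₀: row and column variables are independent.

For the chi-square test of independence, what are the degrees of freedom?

degrees of freedom = 4

df = (r−1)(c−1) = (3−1)·(3−1) = 4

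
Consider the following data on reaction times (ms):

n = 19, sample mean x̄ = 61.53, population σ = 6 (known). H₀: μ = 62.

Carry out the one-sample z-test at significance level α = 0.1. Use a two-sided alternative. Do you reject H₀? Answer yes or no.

reject H₀: no

SE = σ/√n = 6/√19 = 1.3765
z = (x̄−μ₀)/SE = (61.53−62)/1.3765 = -0.3414
p-value (two-sided) = 0.73277
At α=0.1: p ≥ α → fail to reject H₀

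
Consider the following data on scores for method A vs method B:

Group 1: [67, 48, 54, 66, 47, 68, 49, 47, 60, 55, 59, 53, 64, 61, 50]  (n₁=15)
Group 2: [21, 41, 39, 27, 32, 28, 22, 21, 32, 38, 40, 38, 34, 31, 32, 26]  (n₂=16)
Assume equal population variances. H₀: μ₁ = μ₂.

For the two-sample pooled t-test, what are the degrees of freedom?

df = n₁ + n₂ − 2 = 15 + 16 − 2 = 29

degrees of freedom = 29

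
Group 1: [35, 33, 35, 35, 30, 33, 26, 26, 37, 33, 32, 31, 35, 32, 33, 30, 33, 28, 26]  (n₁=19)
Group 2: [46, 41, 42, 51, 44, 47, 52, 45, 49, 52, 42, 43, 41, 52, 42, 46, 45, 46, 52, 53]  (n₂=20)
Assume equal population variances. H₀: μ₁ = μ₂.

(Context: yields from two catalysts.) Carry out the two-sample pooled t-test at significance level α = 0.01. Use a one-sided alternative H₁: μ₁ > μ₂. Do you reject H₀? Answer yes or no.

x̄₁=31.737, s₁=3.314, n₁=19
x̄₂=46.550, s₂=4.199, n₂=20
s_p² = [18·3.314² + 19·4.199²]/37 = 14.3955
SE = √(s_p²·(1/19+1/20)) = 1.2155
t = (31.737−46.550)/1.2155 = -12.1869
df = 37
p-value (one-sided, H₁ greater) = 1.00000
At α=0.01: p ≥ α → fail to reject H₀

reject H₀: no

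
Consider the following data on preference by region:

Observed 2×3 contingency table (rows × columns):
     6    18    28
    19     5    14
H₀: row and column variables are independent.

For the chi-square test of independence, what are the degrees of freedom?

df = (r−1)(c−1) = (2−1)·(3−1) = 2

degrees of freedom = 2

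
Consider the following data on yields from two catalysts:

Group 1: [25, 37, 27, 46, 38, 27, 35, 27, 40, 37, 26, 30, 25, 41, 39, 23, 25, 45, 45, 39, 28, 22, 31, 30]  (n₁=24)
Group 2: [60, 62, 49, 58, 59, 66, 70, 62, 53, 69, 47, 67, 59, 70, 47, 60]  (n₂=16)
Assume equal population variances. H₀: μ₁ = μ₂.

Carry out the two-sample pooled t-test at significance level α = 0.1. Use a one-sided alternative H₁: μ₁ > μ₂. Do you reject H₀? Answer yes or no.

x̄₁=32.833, s₁=7.574, n₁=24
x̄₂=59.875, s₂=7.693, n₂=16
s_p² = [23·7.574² + 15·7.693²]/38 = 58.0811
SE = √(s_p²·(1/24+1/16)) = 2.4597
t = (32.833−59.875)/2.4597 = -10.9939
df = 38
p-value (one-sided, H₁ greater) = 1.00000
At α=0.1: p ≥ α → fail to reject H₀

reject H₀: no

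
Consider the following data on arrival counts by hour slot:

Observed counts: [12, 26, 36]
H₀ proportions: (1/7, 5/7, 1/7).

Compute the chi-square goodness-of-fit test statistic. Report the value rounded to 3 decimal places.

test statistic = 75.005

n = 74; E_i = n·p_i = [10.57, 52.86, 10.57]
χ² = (12−10.57)²/10.57 + (26−52.86)²/52.86 + (36−10.57)²/10.57 = 75.0054
df = 2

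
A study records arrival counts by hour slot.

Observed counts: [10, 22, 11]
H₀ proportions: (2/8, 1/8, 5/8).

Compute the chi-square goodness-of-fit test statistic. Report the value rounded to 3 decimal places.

test statistic = 60.851

n = 43; E_i = n·p_i = [10.75, 5.38, 26.88]
χ² = (10−10.75)²/10.75 + (22−5.38)²/5.38 + (11−26.88)²/26.88 = 60.8512
df = 2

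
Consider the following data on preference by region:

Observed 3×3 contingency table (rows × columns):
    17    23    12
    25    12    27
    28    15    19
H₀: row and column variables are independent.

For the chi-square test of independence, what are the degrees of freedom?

degrees of freedom = 4

df = (r−1)(c−1) = (3−1)·(3−1) = 4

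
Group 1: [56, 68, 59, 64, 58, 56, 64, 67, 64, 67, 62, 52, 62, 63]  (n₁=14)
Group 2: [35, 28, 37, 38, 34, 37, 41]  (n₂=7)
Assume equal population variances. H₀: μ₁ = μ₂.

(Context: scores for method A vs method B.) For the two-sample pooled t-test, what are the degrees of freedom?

df = n₁ + n₂ − 2 = 14 + 7 − 2 = 19

degrees of freedom = 19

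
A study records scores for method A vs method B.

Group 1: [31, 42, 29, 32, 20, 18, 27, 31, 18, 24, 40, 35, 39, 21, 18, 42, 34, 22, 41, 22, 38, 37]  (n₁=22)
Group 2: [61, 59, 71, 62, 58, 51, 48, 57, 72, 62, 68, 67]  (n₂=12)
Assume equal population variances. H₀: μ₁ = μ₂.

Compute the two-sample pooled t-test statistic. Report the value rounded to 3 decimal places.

x̄₁=30.045, s₁=8.555, n₁=22
x̄₂=61.333, s₂=7.414, n₂=12
s_p² = [21·8.555² + 11·7.414²]/32 = 66.9257
SE = √(s_p²·(1/22+1/12)) = 2.9358
t = (30.045−61.333)/2.9358 = -10.6572
df = 32

test statistic = -10.657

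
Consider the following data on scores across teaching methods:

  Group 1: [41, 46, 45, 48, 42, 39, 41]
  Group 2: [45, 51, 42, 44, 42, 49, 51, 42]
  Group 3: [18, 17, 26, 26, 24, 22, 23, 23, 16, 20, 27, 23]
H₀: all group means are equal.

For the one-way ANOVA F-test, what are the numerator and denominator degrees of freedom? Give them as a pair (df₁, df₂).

k = 3 groups, N = 27 total
df = (k−1, N−k) = (3−1, 27−3) = (2, 24)

degrees of freedom = [2, 24]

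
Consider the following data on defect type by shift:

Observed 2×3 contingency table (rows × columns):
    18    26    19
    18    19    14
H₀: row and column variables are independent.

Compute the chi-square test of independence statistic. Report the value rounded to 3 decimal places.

Row totals [63, 51], col totals [36, 45, 33], n=114
χ² = (18−19.89)²/19.89 + (26−24.87)²/24.87 + (19−18.24)²/18.24 + (18−16.11)²/16.11 + (19−20.13)²/20.13 + (14−14.76)²/14.76 = 0.5898
df = 2

test statistic = 0.590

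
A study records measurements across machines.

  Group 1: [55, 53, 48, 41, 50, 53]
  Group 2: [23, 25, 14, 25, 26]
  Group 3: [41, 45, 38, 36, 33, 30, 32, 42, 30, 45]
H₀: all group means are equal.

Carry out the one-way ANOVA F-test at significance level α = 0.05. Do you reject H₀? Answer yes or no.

Group means [50.00, 22.60, 37.20], grand mean 37.381
SSB = Σnᵢ(x̄ᵢ−x̄)² = 2048.152; SSW = ΣΣ(x−x̄ᵢ)² = 534.800
MSB = 2048.152/2 = 1024.0762; MSW = 534.800/18 = 29.7111
F = MSB/MSW = 34.4678
df = (2, 18)
p-value (upper-tail) = 0.00000
At α=0.05: p < α → reject H₀

reject H₀: yes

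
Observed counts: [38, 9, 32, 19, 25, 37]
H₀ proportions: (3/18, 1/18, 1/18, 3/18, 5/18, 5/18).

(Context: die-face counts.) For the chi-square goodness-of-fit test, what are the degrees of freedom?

df = k − 1 = 6 − 1 = 5

degrees of freedom = 5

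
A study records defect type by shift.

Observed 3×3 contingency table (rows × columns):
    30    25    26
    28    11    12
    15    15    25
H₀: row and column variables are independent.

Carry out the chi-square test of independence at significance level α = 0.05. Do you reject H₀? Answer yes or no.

Row totals [81, 51, 55], col totals [73, 51, 63], n=187
χ² = (30−31.62)²/31.62 + (25−22.09)²/22.09 + (26−27.29)²/27.29 + (28−19.91)²/19.91 + (11−13.91)²/13.91 + (12−17.18)²/17.18 + (15−21.47)²/21.47 + (15−15.00)²/15.00 + (25−18.53)²/18.53 = 10.1959
df = 4
p-value (upper-tail) = 0.03725
At α=0.05: p < α → reject H₀

reject H₀: yes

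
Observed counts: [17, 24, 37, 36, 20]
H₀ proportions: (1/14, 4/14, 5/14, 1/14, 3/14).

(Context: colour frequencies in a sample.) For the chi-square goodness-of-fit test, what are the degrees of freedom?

degrees of freedom = 4

df = k − 1 = 5 − 1 = 4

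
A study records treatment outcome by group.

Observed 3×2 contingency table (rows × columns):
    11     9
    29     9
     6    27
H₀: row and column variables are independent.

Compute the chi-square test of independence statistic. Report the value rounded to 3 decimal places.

test statistic = 24.082

Row totals [20, 38, 33], col totals [46, 45], n=91
χ² = (11−10.11)²/10.11 + (9−9.89)²/9.89 + (29−19.21)²/19.21 + (9−18.79)²/18.79 + (6−16.68)²/16.68 + (27−16.32)²/16.32 = 24.0819
df = 2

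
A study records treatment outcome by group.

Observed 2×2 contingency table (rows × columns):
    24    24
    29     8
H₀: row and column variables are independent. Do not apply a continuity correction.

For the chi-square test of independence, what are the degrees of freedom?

degrees of freedom = 1

df = (r−1)(c−1) = (2−1)·(2−1) = 1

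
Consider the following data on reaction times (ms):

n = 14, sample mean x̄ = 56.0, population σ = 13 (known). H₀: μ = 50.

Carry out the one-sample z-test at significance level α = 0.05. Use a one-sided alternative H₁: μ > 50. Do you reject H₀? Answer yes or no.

reject H₀: yes

SE = σ/√n = 13/√14 = 3.4744
z = (x̄−μ₀)/SE = (56.0−50)/3.4744 = 1.7269
p-value (one-sided, H₁ greater) = 0.04209
At α=0.05: p < α → reject H₀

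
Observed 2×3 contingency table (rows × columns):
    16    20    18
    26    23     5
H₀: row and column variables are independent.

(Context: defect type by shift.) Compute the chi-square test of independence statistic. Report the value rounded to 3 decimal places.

Row totals [54, 54], col totals [42, 43, 23], n=108
χ² = (16−21.00)²/21.00 + (20−21.50)²/21.50 + (18−11.50)²/11.50 + (26−21.00)²/21.00 + (23−21.50)²/21.50 + (5−11.50)²/11.50 = 9.9381
df = 2

test statistic = 9.938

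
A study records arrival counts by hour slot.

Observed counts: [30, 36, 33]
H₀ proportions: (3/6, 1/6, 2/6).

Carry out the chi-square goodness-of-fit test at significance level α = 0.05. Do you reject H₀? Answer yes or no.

n = 99; E_i = n·p_i = [49.50, 16.50, 33.00]
χ² = (30−49.50)²/49.50 + (36−16.50)²/16.50 + (33−33.00)²/33.00 = 30.7273
df = 2
p-value (upper-tail) = 0.00000
At α=0.05: p < α → reject H₀

reject H₀: yes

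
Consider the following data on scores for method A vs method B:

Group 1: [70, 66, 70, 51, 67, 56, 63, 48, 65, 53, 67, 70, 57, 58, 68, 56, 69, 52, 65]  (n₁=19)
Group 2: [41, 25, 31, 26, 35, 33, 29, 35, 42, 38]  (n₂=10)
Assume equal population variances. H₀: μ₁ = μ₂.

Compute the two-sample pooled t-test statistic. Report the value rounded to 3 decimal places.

test statistic = 10.462

x̄₁=61.632, s₁=7.342, n₁=19
x̄₂=33.500, s₂=5.855, n₂=10
s_p² = [18·7.342² + 9·5.855²]/27 = 47.3674
SE = √(s_p²·(1/19+1/10)) = 2.6888
t = (61.632−33.500)/2.6888 = 10.4624
df = 27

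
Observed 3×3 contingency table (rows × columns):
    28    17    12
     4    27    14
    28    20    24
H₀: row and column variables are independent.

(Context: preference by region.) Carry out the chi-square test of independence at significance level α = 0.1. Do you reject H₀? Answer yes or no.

reject H₀: yes

Row totals [57, 45, 72], col totals [60, 64, 50], n=174
χ² = (28−19.66)²/19.66 + (17−20.97)²/20.97 + (12−16.38)²/16.38 + (4−15.52)²/15.52 + (27−16.55)²/16.55 + (14−12.93)²/12.93 + (28−24.83)²/24.83 + (20−26.48)²/26.48 + (24−20.69)²/20.69 = 23.2180
df = 4
p-value (upper-tail) = 0.00011
At α=0.1: p < α → reject H₀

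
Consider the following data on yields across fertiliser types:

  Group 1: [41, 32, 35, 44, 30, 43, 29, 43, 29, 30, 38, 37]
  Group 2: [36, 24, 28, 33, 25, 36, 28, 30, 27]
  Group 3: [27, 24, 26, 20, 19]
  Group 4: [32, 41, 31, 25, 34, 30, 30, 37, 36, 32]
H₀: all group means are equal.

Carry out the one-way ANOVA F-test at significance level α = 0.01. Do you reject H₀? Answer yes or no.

Group means [35.92, 29.67, 23.20, 32.80], grand mean 31.722
SSB = Σnᵢ(x̄ᵢ−x̄)² = 623.906; SSW = ΣΣ(x−x̄ᵢ)² = 765.317
MSB = 623.906/3 = 207.9685; MSW = 765.317/32 = 23.9161
F = MSB/MSW = 8.6957
df = (3, 32)
p-value (upper-tail) = 0.00023
At α=0.01: p < α → reject H₀

reject H₀: yes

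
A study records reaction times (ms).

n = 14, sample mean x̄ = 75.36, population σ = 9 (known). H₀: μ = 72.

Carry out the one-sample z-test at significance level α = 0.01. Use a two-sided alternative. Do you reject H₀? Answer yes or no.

SE = σ/√n = 9/√14 = 2.4054
z = (x̄−μ₀)/SE = (75.36−72)/2.4054 = 1.3969
p-value (two-sided) = 0.16245
At α=0.01: p ≥ α → fail to reject H₀

reject H₀: no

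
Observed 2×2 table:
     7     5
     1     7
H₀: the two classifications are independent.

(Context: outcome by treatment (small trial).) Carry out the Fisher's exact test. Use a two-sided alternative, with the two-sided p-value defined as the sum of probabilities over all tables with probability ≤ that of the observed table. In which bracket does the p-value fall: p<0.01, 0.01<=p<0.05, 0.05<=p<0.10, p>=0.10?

Margins: r₁=12, r₂=8, c₁=8, c₂=12, n=20
p_obs = C(12,7)·C(8,1)/C(20,8); sum pmf over tables with pmf ≤ p_obs
p-value (two-sided) = 0.06967
→ bracket: 0.05<=p<0.10

p-value bracket: 0.05<=p<0.10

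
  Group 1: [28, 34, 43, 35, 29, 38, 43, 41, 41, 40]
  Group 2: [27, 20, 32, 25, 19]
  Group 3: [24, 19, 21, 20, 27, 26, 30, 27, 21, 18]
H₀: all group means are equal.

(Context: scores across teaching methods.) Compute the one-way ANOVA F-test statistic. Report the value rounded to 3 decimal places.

test statistic = 22.577

Group means [37.20, 24.60, 23.30], grand mean 29.120
SSB = Σnᵢ(x̄ᵢ−x̄)² = 1093.740; SSW = ΣΣ(x−x̄ᵢ)² = 532.900
MSB = 1093.740/2 = 546.8700; MSW = 532.900/22 = 24.2227
F = MSB/MSW = 22.5767
df = (2, 22)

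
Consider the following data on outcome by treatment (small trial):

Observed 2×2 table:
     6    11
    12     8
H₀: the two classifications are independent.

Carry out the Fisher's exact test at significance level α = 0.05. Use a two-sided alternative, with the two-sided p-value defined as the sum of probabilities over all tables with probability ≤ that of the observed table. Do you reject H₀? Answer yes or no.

Margins: r₁=17, r₂=20, c₁=18, c₂=19, n=37
p_obs = C(17,6)·C(20,12)/C(37,18); sum pmf over tables with pmf ≤ p_obs
p-value (two-sided) = 0.19136
At α=0.05: p ≥ α → fail to reject H₀

reject H₀: no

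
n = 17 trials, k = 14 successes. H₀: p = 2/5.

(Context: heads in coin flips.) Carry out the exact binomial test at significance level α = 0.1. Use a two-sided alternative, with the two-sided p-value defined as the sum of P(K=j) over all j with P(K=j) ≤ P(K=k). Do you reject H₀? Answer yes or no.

Exact binomial: n=17, k=14, p₀=2/5=0.4000
P(X=j) = C(n,j)·p₀^j·(1−p₀)^(n−j); p = Σ P(X=j) over j with P(X=j) ≤ P(X=14)
p-value (two-sided) = 0.00062
At α=0.1: p < α → reject H₀

reject H₀: yes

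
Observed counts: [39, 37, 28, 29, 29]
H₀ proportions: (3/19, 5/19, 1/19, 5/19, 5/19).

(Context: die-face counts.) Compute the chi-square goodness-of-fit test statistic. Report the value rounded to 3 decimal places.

n = 162; E_i = n·p_i = [25.58, 42.63, 8.53, 42.63, 42.63]
χ² = (39−25.58)²/25.58 + (37−42.63)²/42.63 + (28−8.53)²/8.53 + (29−42.63)²/42.63 + (29−42.63)²/42.63 = 60.9802
df = 4

test statistic = 60.980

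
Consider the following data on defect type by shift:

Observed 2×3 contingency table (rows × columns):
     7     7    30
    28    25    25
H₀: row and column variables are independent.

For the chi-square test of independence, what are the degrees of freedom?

degrees of freedom = 2

df = (r−1)(c−1) = (2−1)·(3−1) = 2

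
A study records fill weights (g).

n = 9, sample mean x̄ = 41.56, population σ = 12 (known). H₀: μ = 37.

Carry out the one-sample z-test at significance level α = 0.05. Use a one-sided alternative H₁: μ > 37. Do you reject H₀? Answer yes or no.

reject H₀: no

SE = σ/√n = 12/√9 = 4.0000
z = (x̄−μ₀)/SE = (41.56−37)/4.0000 = 1.1400
p-value (one-sided, H₁ greater) = 0.12714
At α=0.05: p ≥ α → fail to reject H₀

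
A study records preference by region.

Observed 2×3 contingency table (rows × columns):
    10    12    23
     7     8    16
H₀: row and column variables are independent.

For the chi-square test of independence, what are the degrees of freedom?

df = (r−1)(c−1) = (2−1)·(3−1) = 2

degrees of freedom = 2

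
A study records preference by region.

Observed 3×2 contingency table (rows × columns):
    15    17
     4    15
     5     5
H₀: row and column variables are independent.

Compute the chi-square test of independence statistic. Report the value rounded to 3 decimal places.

test statistic = 3.900

Row totals [32, 19, 10], col totals [24, 37], n=61
χ² = (15−12.59)²/12.59 + (17−19.41)²/19.41 + (4−7.48)²/7.48 + (15−11.52)²/11.52 + (5−3.93)²/3.93 + (5−6.07)²/6.07 = 3.9001
df = 2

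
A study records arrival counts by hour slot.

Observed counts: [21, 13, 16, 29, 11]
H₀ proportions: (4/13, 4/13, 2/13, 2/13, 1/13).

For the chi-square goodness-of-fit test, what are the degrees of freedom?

df = k − 1 = 5 − 1 = 4

degrees of freedom = 4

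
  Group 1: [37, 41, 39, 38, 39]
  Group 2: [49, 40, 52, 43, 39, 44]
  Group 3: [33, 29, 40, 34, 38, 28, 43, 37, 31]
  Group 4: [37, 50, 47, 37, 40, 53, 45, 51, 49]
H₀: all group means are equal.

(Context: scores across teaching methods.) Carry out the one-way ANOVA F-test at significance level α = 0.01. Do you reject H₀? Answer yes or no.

Group means [38.80, 44.50, 34.78, 45.44], grand mean 40.793
SSB = Σnᵢ(x̄ᵢ−x̄)² = 622.681; SSW = ΣΣ(x−x̄ᵢ)² = 642.078
MSB = 622.681/3 = 207.5603; MSW = 642.078/25 = 25.6831
F = MSB/MSW = 8.0816
df = (3, 25)
p-value (upper-tail) = 0.00062
At α=0.01: p < α → reject H₀

reject H₀: yes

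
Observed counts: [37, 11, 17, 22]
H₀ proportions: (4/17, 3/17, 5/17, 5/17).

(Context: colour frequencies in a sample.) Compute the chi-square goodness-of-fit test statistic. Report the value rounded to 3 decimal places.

n = 87; E_i = n·p_i = [20.47, 15.35, 25.59, 25.59]
χ² = (37−20.47)²/20.47 + (11−15.35)²/15.35 + (17−25.59)²/25.59 + (22−25.59)²/25.59 = 17.9669
df = 3

test statistic = 17.967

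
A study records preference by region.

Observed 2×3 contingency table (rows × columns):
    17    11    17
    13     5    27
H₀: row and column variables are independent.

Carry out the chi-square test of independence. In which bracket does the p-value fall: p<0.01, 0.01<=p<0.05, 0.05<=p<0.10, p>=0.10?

Row totals [45, 45], col totals [30, 16, 44], n=90
χ² = (17−15.00)²/15.00 + (11−8.00)²/8.00 + (17−22.00)²/22.00 + (13−15.00)²/15.00 + (5−8.00)²/8.00 + (27−22.00)²/22.00 = 5.0561
df = 2
p-value (upper-tail) = 0.07982
→ bracket: 0.05<=p<0.10

p-value bracket: 0.05<=p<0.10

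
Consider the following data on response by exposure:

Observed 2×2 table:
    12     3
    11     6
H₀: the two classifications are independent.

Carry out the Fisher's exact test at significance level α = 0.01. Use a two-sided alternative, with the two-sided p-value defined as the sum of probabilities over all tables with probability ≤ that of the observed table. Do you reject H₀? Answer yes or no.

Margins: r₁=15, r₂=17, c₁=23, c₂=9, n=32
p_obs = C(15,12)·C(17,11)/C(32,23); sum pmf over tables with pmf ≤ p_obs
p-value (two-sided) = 0.44405
At α=0.01: p ≥ α → fail to reject H₀

reject H₀: no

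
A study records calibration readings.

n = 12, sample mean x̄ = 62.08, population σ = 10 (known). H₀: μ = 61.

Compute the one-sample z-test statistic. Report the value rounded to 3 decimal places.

SE = σ/√n = 10/√12 = 2.8868
z = (x̄−μ₀)/SE = (62.08−61)/2.8868 = 0.3741

test statistic = 0.374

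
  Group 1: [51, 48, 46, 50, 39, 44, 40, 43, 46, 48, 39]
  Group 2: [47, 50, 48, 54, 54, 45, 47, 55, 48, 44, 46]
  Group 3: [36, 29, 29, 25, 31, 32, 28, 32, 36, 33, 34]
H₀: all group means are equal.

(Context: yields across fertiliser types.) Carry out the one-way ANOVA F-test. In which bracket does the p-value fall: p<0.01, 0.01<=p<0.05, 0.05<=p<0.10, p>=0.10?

p-value bracket: p<0.01

Group means [44.91, 48.91, 31.36], grand mean 41.727
SSB = Σnᵢ(x̄ᵢ−x̄)² = 1860.182; SSW = ΣΣ(x−x̄ᵢ)² = 446.364
MSB = 1860.182/2 = 930.0909; MSW = 446.364/30 = 14.8788
F = MSB/MSW = 62.5112
df = (2, 30)
p-value (upper-tail) = 0.00000
→ bracket: p<0.01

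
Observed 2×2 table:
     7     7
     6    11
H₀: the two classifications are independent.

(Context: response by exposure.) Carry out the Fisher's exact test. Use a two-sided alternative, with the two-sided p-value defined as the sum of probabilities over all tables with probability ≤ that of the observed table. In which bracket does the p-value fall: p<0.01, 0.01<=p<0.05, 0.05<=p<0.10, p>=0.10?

p-value bracket: p>=0.10

Margins: r₁=14, r₂=17, c₁=13, c₂=18, n=31
p_obs = C(14,7)·C(17,6)/C(31,13); sum pmf over tables with pmf ≤ p_obs
p-value (two-sided) = 0.48088
→ bracket: p>=0.10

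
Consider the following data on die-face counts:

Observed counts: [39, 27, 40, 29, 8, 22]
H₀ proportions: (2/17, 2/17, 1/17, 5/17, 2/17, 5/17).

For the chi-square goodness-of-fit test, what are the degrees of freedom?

df = k − 1 = 6 − 1 = 5

degrees of freedom = 5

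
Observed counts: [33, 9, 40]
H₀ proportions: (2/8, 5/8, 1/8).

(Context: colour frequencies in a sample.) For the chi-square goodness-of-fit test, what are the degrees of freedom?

df = k − 1 = 3 − 1 = 2

degrees of freedom = 2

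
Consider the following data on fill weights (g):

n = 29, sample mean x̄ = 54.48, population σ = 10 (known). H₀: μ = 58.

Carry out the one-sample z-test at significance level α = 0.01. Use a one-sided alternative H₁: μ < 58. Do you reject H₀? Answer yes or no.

reject H₀: no

SE = σ/√n = 10/√29 = 1.8570
z = (x̄−μ₀)/SE = (54.48−58)/1.8570 = -1.8956
p-value (one-sided, H₁ less) = 0.02901
At α=0.01: p ≥ α → fail to reject H₀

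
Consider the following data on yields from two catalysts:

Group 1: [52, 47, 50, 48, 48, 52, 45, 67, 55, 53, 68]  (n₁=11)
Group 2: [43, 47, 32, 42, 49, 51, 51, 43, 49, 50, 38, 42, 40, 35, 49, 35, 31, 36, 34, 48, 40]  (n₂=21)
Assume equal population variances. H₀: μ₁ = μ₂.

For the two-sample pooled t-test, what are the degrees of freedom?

df = n₁ + n₂ − 2 = 11 + 21 − 2 = 30

degrees of freedom = 30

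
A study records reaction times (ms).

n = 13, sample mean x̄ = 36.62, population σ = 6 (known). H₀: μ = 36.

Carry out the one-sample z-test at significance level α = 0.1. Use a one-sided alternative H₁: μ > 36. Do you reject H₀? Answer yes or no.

SE = σ/√n = 6/√13 = 1.6641
z = (x̄−μ₀)/SE = (36.62−36)/1.6641 = 0.3726
p-value (one-sided, H₁ greater) = 0.35473
At α=0.1: p ≥ α → fail to reject H₀

reject H₀: no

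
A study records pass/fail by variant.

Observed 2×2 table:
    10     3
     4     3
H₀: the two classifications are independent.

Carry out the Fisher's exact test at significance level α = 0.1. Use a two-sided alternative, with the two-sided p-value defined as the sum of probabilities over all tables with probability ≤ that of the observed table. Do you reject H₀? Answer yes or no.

Margins: r₁=13, r₂=7, c₁=14, c₂=6, n=20
p_obs = C(13,10)·C(7,4)/C(20,14); sum pmf over tables with pmf ≤ p_obs
p-value (two-sided) = 0.61262
At α=0.1: p ≥ α → fail to reject H₀

reject H₀: no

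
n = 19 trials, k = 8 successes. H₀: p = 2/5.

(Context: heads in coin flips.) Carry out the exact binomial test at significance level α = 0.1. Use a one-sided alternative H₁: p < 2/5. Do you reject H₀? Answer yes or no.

reject H₀: no

Exact binomial: n=19, k=8, p₀=2/5=0.4000
P(X≤8) from Σ C(n,i)·p₀^i·(1−p₀)^(n−i)
p-value (one-sided, H₁ less) = 0.66748
At α=0.1: p ≥ α → fail to reject H₀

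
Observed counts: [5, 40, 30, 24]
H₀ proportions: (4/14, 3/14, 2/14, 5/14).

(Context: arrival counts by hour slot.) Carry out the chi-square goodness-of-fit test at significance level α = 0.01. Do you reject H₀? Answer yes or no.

n = 99; E_i = n·p_i = [28.29, 21.21, 14.14, 35.36]
χ² = (5−28.29)²/28.29 + (40−21.21)²/21.21 + (30−14.14)²/14.14 + (24−35.36)²/35.36 = 57.2320
df = 3
p-value (upper-tail) = 0.00000
At α=0.01: p < α → reject H₀

reject H₀: yes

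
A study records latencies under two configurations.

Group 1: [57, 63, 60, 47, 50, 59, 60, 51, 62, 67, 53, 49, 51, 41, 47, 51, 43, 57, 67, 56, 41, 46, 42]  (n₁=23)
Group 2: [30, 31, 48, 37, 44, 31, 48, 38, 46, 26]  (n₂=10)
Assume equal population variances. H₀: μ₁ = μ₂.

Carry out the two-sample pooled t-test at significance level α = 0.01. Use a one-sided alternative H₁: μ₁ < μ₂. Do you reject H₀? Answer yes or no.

x̄₁=53.043, s₁=8.020, n₁=23
x̄₂=37.900, s₂=8.212, n₂=10
s_p² = [22·8.020² + 9·8.212²]/31 = 65.2212
SE = √(s_p²·(1/23+1/10)) = 3.0591
t = (53.043−37.900)/3.0591 = 4.9504
df = 31
p-value (one-sided, H₁ less) = 0.99999
At α=0.01: p ≥ α → fail to reject H₀

reject H₀: no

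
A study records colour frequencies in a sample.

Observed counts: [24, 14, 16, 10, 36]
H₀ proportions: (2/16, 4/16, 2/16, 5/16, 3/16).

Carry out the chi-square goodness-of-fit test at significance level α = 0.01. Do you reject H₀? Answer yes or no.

n = 100; E_i = n·p_i = [12.50, 25.00, 12.50, 31.25, 18.75]
χ² = (24−12.50)²/12.50 + (14−25.00)²/25.00 + (16−12.50)²/12.50 + (10−31.25)²/31.25 + (36−18.75)²/18.75 = 46.7200
df = 4
p-value (upper-tail) = 0.00000
At α=0.01: p < α → reject H₀

reject H₀: yes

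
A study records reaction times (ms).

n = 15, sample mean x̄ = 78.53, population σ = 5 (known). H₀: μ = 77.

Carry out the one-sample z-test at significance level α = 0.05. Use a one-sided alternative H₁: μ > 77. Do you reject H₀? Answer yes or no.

reject H₀: no

SE = σ/√n = 5/√15 = 1.2910
z = (x̄−μ₀)/SE = (78.53−77)/1.2910 = 1.1851
p-value (one-sided, H₁ greater) = 0.11798
At α=0.05: p ≥ α → fail to reject H₀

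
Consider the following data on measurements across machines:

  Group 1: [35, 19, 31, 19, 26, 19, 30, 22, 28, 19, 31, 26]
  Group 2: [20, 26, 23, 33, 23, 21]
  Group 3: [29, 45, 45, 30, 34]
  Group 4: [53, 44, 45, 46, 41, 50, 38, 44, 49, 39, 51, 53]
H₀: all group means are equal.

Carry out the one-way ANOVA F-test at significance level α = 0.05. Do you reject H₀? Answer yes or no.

reject H₀: yes

Group means [25.42, 24.33, 36.60, 46.08], grand mean 33.914
SSB = Σnᵢ(x̄ᵢ−x̄)² = 3230.376; SSW = ΣΣ(x−x̄ᵢ)² = 1014.367
MSB = 3230.376/3 = 1076.7921; MSW = 1014.367/31 = 32.7215
F = MSB/MSW = 32.9078
df = (3, 31)
p-value (upper-tail) = 0.00000
At α=0.05: p < α → reject H₀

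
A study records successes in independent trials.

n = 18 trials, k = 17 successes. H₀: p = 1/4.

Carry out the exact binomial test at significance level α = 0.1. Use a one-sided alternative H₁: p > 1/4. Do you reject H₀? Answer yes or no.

Exact binomial: n=18, k=17, p₀=1/4=0.2500
P(X≥17) from Σ C(n,i)·p₀^i·(1−p₀)^(n−i)
p-value (one-sided, H₁ greater) = 0.00000
At α=0.1: p < α → reject H₀

reject H₀: yes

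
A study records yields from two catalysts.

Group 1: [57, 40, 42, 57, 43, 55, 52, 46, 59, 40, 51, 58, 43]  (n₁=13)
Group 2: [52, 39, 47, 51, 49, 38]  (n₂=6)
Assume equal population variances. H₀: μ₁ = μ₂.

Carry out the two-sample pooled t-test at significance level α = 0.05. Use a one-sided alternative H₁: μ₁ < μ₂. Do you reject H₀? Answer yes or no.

x̄₁=49.462, s₁=7.344, n₁=13
x̄₂=46.000, s₂=6.066, n₂=6
s_p² = [12·7.344² + 5·6.066²]/17 = 48.8959
SE = √(s_p²·(1/13+1/6)) = 3.4512
t = (49.462−46.000)/3.4512 = 1.0030
df = 17
p-value (one-sided, H₁ less) = 0.83504
At α=0.05: p ≥ α → fail to reject H₀

reject H₀: no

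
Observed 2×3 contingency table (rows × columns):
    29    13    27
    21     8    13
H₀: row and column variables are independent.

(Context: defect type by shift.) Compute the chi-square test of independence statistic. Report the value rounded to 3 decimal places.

test statistic = 0.853

Row totals [69, 42], col totals [50, 21, 40], n=111
χ² = (29−31.08)²/31.08 + (13−13.05)²/13.05 + (27−24.86)²/24.86 + (21−18.92)²/18.92 + (8−7.95)²/7.95 + (13−15.14)²/15.14 = 0.8534
df = 2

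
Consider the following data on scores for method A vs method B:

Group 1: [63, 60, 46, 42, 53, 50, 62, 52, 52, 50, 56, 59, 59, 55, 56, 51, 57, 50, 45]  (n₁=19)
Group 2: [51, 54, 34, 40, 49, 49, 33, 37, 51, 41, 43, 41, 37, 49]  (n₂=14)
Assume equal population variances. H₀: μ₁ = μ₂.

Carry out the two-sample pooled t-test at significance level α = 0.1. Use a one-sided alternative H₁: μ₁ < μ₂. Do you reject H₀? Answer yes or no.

x̄₁=53.579, s₁=5.777, n₁=19
x̄₂=43.500, s₂=6.925, n₂=14
s_p² = [18·5.777² + 13·6.925²]/31 = 39.4881
SE = √(s_p²·(1/19+1/14)) = 2.2133
t = (53.579−43.500)/2.2133 = 4.5537
df = 31
p-value (one-sided, H₁ less) = 0.99996
At α=0.1: p ≥ α → fail to reject H₀

reject H₀: no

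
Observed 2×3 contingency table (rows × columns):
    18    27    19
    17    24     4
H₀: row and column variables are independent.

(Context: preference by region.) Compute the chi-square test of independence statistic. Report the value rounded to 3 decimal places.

test statistic = 6.885

Row totals [64, 45], col totals [35, 51, 23], n=109
χ² = (18−20.55)²/20.55 + (27−29.94)²/29.94 + (19−13.50)²/13.50 + (17−14.45)²/14.45 + (24−21.06)²/21.06 + (4−9.50)²/9.50 = 6.8849
df = 2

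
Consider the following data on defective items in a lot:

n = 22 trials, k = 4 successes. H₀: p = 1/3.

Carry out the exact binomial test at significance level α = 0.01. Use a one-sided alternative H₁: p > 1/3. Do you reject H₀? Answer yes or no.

Exact binomial: n=22, k=4, p₀=1/3=0.3333
P(X≥4) from Σ C(n,i)·p₀^i·(1−p₀)^(n−i)
p-value (one-sided, H₁ greater) = 0.96495
At α=0.01: p ≥ α → fail to reject H₀

reject H₀: no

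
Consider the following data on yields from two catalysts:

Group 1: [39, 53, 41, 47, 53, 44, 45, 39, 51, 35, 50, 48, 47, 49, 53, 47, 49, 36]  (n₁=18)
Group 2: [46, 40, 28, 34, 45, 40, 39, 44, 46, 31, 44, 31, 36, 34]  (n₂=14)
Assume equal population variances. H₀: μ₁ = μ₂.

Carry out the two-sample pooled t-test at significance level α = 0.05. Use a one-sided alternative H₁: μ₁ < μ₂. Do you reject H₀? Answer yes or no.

x̄₁=45.889, s₁=5.749, n₁=18
x̄₂=38.429, s₂=6.136, n₂=14
s_p² = [17·5.749² + 13·6.136²]/30 = 35.0402
SE = √(s_p²·(1/18+1/14)) = 2.1094
t = (45.889−38.429)/2.1094 = 3.5367
df = 30
p-value (one-sided, H₁ less) = 0.99933
At α=0.05: p ≥ α → fail to reject H₀

reject H₀: no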